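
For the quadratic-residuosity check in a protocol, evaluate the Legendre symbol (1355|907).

-1

Reduce the numerator: 1355 ≡ 448 (mod 907), so (1355|907) = (448|907).
Factor out 2: 448 = 2^6·7. Since 907 ≡ 3 (mod 8), (2|907) = -1, and (2|907)^6 = +1. Now have (7|907).
Both 7 ≡ 3 and 907 ≡ 3 (mod 4), so reciprocity gives (7|907) = -(907|7). Reduce: 907 ≡ 4 (mod 7). Now have -(4|7).
Factor out 2: 4 = 2^2. Since 7 ≡ 7 (mod 8), (2|7) = +1, and (2|7)^2 = +1. Now have -(1|7).
(1|7) = 1. Collecting the sign factors: -1.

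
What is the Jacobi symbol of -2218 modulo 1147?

-1

(-2218/1147)
  = (76/1147)    [-2218 ≡ 76 mod 1147]
  = (19/1147)    [1147 ≡ 3 mod 8 ⇒ (2/1147)^2 = +1]
  = -(1147/19)    [QR: both ≡ 3 mod 4, sign flips]
  = -(7/19)    [1147 ≡ 7 mod 19]
  = (19/7)    [QR: both ≡ 3 mod 4, sign flips]
  = (5/7)    [19 ≡ 5 mod 7]
  = (7/5)    [QR: 5 ≡ 1 mod 4, sign kept]
  = (2/5)    [7 ≡ 2 mod 5]
  = -(1/5)    [5 ≡ 5 mod 8 ⇒ (2/5) = -1]
  = -1    [(1/5) = 1]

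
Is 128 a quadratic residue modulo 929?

(128/929)
  = (1/929)    [929 ≡ 1 mod 8 ⇒ (2/929)^7 = +1]
  = 1    [(1/929) = 1]
(128/929) = 1, and 929 is prime, so 128 is a quadratic residue mod 929.

yes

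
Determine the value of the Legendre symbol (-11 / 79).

-1

(-11 / 79)
  = -(11 / 79)    [79 ≡ 3 mod 4 ⇒ (-1 / 79) = -1]
  = (79 / 11)    [QR: both ≡ 3 mod 4, sign flips]
  = (2 / 11)    [79 ≡ 2 mod 11]
  = -(1 / 11)    [11 ≡ 3 mod 8 ⇒ (2 / 11) = -1]
  = -1    [(1 / 11) = 1]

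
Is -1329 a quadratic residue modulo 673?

Reduce the numerator: -1329 ≡ 17 (mod 673), so (-1329/673) = (17/673).
17 ≡ 1 (mod 4), so quadratic reciprocity gives (17/673) = (673/17). Reduce: 673 ≡ 10 (mod 17). Now have (10/17).
Factor out 2: 10 = 2·5. Since 17 ≡ 1 (mod 8), (2/17) = +1. Now have (5/17).
5 ≡ 1 (mod 4), so quadratic reciprocity gives (5/17) = (17/5). Reduce: 17 ≡ 2 (mod 5). Now have (2/5).
Factor out 2: 2 = 2. Since 5 ≡ 5 (mod 8), (2/5) = -1. Now have -(1/5).
(1/5) = 1. Collecting the sign factors: -1.
The Legendre symbol is -1, so x^2 ≡ -1329 (mod 673) has no solution.

no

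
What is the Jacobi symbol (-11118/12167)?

(-11118/12167)
  = -(11118/12167)    [12167 ≡ 3 mod 4 ⇒ (-1/12167) = -1]
  = -(5559/12167)    [12167 ≡ 7 mod 8 ⇒ (2/12167) = +1]
  = (12167/5559)    [QR: both ≡ 3 mod 4, sign flips]
  = (1049/5559)    [12167 ≡ 1049 mod 5559]
  = (5559/1049)    [QR: 1049 ≡ 1 mod 4, sign kept]
  = (314/1049)    [5559 ≡ 314 mod 1049]
  = (157/1049)    [1049 ≡ 1 mod 8 ⇒ (2/1049) = +1]
  = (1049/157)    [QR: 157 ≡ 1 mod 4, sign kept]
  = (107/157)    [1049 ≡ 107 mod 157]
  = (157/107)    [QR: 157 ≡ 1 mod 4, sign kept]
  = (50/107)    [157 ≡ 50 mod 107]
  = -(25/107)    [107 ≡ 3 mod 8 ⇒ (2/107) = -1]
  = -(107/25)    [QR: 25 ≡ 1 mod 4, sign kept]
  = -(7/25)    [107 ≡ 7 mod 25]
  = -(25/7)    [QR: 25 ≡ 1 mod 4, sign kept]
  = -(4/7)    [25 ≡ 4 mod 7]
  = -(1/7)    [7 ≡ 7 mod 8 ⇒ (2/7)^2 = +1]
  = -1    [(1/7) = 1]

-1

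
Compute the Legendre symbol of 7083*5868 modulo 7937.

By multiplicativity, (7083·5868/7937) = (7083/7937)·(5868/7937).
First factor (7083/7937):
7937 ≡ 1 (mod 4), so quadratic reciprocity gives (7083/7937) = (7937/7083). Reduce: 7937 ≡ 854 (mod 7083). Now have (854/7083).
Factor out 2: 854 = 2·427. Since 7083 ≡ 3 (mod 8), (2/7083) = -1. Now have -(427/7083).
Both 427 ≡ 3 and 7083 ≡ 3 (mod 4), so reciprocity gives (427/7083) = -(7083/427). Reduce: 7083 ≡ 251 (mod 427). Now have (251/427).
Both 251 ≡ 3 and 427 ≡ 3 (mod 4), so reciprocity gives (251/427) = -(427/251). Reduce: 427 ≡ 176 (mod 251). Now have -(176/251).
Factor out 2: 176 = 2^4·11. Since 251 ≡ 3 (mod 8), (2/251) = -1, and (2/251)^4 = +1. Now have -(11/251).
Both 11 ≡ 3 and 251 ≡ 3 (mod 4), so reciprocity gives (11/251) = -(251/11). Reduce: 251 ≡ 9 (mod 11). Now have (9/11).
9 ≡ 1 (mod 4), so quadratic reciprocity gives (9/11) = (11/9). Reduce: 11 ≡ 2 (mod 9). Now have (2/9).
Factor out 2: 2 = 2. Since 9 ≡ 1 (mod 8), (2/9) = +1. Now have (1/9).
(1/9) = 1. Collecting the sign factors: 1.
Second factor (5868/7937):
Factor out 2: 5868 = 2^2·1467. Since 7937 ≡ 1 (mod 8), (2/7937) = +1, and (2/7937)^2 = +1. Now have (1467/7937).
7937 ≡ 1 (mod 4), so quadratic reciprocity gives (1467/7937) = (7937/1467). Reduce: 7937 ≡ 602 (mod 1467). Now have (602/1467).
Factor out 2: 602 = 2·301. Since 1467 ≡ 3 (mod 8), (2/1467) = -1. Now have -(301/1467).
301 ≡ 1 (mod 4), so quadratic reciprocity gives (301/1467) = (1467/301). Reduce: 1467 ≡ 263 (mod 301). Now have -(263/301).
301 ≡ 1 (mod 4), so quadratic reciprocity gives (263/301) = (301/263). Reduce: 301 ≡ 38 (mod 263). Now have -(38/263).
Factor out 2: 38 = 2·19. Since 263 ≡ 7 (mod 8), (2/263) = +1. Now have -(19/263).
Both 19 ≡ 3 and 263 ≡ 3 (mod 4), so reciprocity gives (19/263) = -(263/19). Reduce: 263 ≡ 16 (mod 19). Now have (16/19).
Factor out 2: 16 = 2^4. Since 19 ≡ 3 (mod 8), (2/19) = -1, and (2/19)^4 = +1. Now have (1/19).
(1/19) = 1. Collecting the sign factors: 1.
Product: (1)·(1) = 1.

1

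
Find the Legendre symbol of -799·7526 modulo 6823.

By multiplicativity, (-799·7526/6823) = (-799/6823)·(7526/6823).
First factor (-799/6823):
Pull out -1: (-799/6823) = (-1/6823)·(799/6823). Since 6823 ≡ 3 (mod 4), (-1/6823) = -1. Now have -(799/6823).
Both 799 ≡ 3 and 6823 ≡ 3 (mod 4), so reciprocity gives (799/6823) = -(6823/799). Reduce: 6823 ≡ 431 (mod 799). Now have (431/799).
Both 431 ≡ 3 and 799 ≡ 3 (mod 4), so reciprocity gives (431/799) = -(799/431). Reduce: 799 ≡ 368 (mod 431). Now have -(368/431).
Factor out 2: 368 = 2^4·23. Since 431 ≡ 7 (mod 8), (2/431) = +1, and (2/431)^4 = +1. Now have -(23/431).
Both 23 ≡ 3 and 431 ≡ 3 (mod 4), so reciprocity gives (23/431) = -(431/23). Reduce: 431 ≡ 17 (mod 23). Now have (17/23).
17 ≡ 1 (mod 4), so quadratic reciprocity gives (17/23) = (23/17). Reduce: 23 ≡ 6 (mod 17). Now have (6/17).
Factor out 2: 6 = 2·3. Since 17 ≡ 1 (mod 8), (2/17) = +1. Now have (3/17).
17 ≡ 1 (mod 4), so quadratic reciprocity gives (3/17) = (17/3). Reduce: 17 ≡ 2 (mod 3). Now have (2/3).
Factor out 2: 2 = 2. Since 3 ≡ 3 (mod 8), (2/3) = -1. Now have -(1/3).
(1/3) = 1. Collecting the sign factors: -1.
Second factor (7526/6823):
Reduce the numerator: 7526 ≡ 703 (mod 6823), so (7526/6823) = (703/6823).
Both 703 ≡ 3 and 6823 ≡ 3 (mod 4), so reciprocity gives (703/6823) = -(6823/703). Reduce: 6823 ≡ 496 (mod 703). Now have -(496/703).
Factor out 2: 496 = 2^4·31. Since 703 ≡ 7 (mod 8), (2/703) = +1, and (2/703)^4 = +1. Now have -(31/703).
Both 31 ≡ 3 and 703 ≡ 3 (mod 4), so reciprocity gives (31/703) = -(703/31). Reduce: 703 ≡ 21 (mod 31). Now have (21/31).
21 ≡ 1 (mod 4), so quadratic reciprocity gives (21/31) = (31/21). Reduce: 31 ≡ 10 (mod 21). Now have (10/21).
Factor out 2: 10 = 2·5. Since 21 ≡ 5 (mod 8), (2/21) = -1. Now have -(5/21).
5 ≡ 1 (mod 4), so quadratic reciprocity gives (5/21) = (21/5). Reduce: 21 ≡ 1 (mod 5). Now have -(1/5).
(1/5) = 1. Collecting the sign factors: -1.
Product: (-1)·(-1) = 1.

1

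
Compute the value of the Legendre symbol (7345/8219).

7345 ≡ 1 (mod 4), so quadratic reciprocity gives (7345/8219) = (8219/7345). Reduce: 8219 ≡ 874 (mod 7345). Now have (874/7345).
Factor out 2: 874 = 2·437. Since 7345 ≡ 1 (mod 8), (2/7345) = +1. Now have (437/7345).
437 ≡ 1 (mod 4), so quadratic reciprocity gives (437/7345) = (7345/437). Reduce: 7345 ≡ 353 (mod 437). Now have (353/437).
353 ≡ 1 (mod 4), so quadratic reciprocity gives (353/437) = (437/353). Reduce: 437 ≡ 84 (mod 353). Now have (84/353).
Factor out 2: 84 = 2^2·21. Since 353 ≡ 1 (mod 8), (2/353) = +1, and (2/353)^2 = +1. Now have (21/353).
21 ≡ 1 (mod 4), so quadratic reciprocity gives (21/353) = (353/21). Reduce: 353 ≡ 17 (mod 21). Now have (17/21).
17 ≡ 1 (mod 4), so quadratic reciprocity gives (17/21) = (21/17). Reduce: 21 ≡ 4 (mod 17). Now have (4/17).
Factor out 2: 4 = 2^2. Since 17 ≡ 1 (mod 8), (2/17) = +1, and (2/17)^2 = +1. Now have (1/17).
(1/17) = 1. Collecting the sign factors: 1.

1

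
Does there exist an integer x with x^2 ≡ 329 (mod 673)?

no

329 ≡ 1 (mod 4), so quadratic reciprocity gives (329/673) = (673/329). Reduce: 673 ≡ 15 (mod 329). Now have (15/329).
329 ≡ 1 (mod 4), so quadratic reciprocity gives (15/329) = (329/15). Reduce: 329 ≡ 14 (mod 15). Now have (14/15).
Factor out 2: 14 = 2·7. Since 15 ≡ 7 (mod 8), (2/15) = +1. Now have (7/15).
Both 7 ≡ 3 and 15 ≡ 3 (mod 4), so reciprocity gives (7/15) = -(15/7). Reduce: 15 ≡ 1 (mod 7). Now have -(1/7).
(1/7) = 1. Collecting the sign factors: -1.
The Legendre symbol is -1, so x^2 ≡ 329 (mod 673) has no solution.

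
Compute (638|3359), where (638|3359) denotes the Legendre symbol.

-1

Factor out 2: 638 = 2·319. Since 3359 ≡ 7 (mod 8), (2|3359) = +1. Now have (319|3359).
Both 319 ≡ 3 and 3359 ≡ 3 (mod 4), so reciprocity gives (319|3359) = -(3359|319). Reduce: 3359 ≡ 169 (mod 319). Now have -(169|319).
169 ≡ 1 (mod 4), so quadratic reciprocity gives (169|319) = (319|169). Reduce: 319 ≡ 150 (mod 169). Now have -(150|169).
Factor out 2: 150 = 2·75. Since 169 ≡ 1 (mod 8), (2|169) = +1. Now have -(75|169).
169 ≡ 1 (mod 4), so quadratic reciprocity gives (75|169) = (169|75). Reduce: 169 ≡ 19 (mod 75). Now have -(19|75).
Both 19 ≡ 3 and 75 ≡ 3 (mod 4), so reciprocity gives (19|75) = -(75|19). Reduce: 75 ≡ 18 (mod 19). Now have (18|19).
Factor out 2: 18 = 2·9. Since 19 ≡ 3 (mod 8), (2|19) = -1. Now have -(9|19).
9 ≡ 1 (mod 4), so quadratic reciprocity gives (9|19) = (19|9). Reduce: 19 ≡ 1 (mod 9). Now have -(1|9).
(1|9) = 1. Collecting the sign factors: -1.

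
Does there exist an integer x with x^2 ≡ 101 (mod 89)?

no

Reduce the numerator: 101 ≡ 12 (mod 89), so (101/89) = (12/89).
Factor out 2: 12 = 2^2·3. Since 89 ≡ 1 (mod 8), (2/89) = +1, and (2/89)^2 = +1. Now have (3/89).
89 ≡ 1 (mod 4), so quadratic reciprocity gives (3/89) = (89/3). Reduce: 89 ≡ 2 (mod 3). Now have (2/3).
Factor out 2: 2 = 2. Since 3 ≡ 3 (mod 8), (2/3) = -1. Now have -(1/3).
(1/3) = 1. Collecting the sign factors: -1.
The Legendre symbol is -1, so x^2 ≡ 101 (mod 89) has no solution.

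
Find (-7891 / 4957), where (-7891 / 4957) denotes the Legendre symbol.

Reduce the numerator: -7891 ≡ 2023 (mod 4957), so (-7891 / 4957) = (2023 / 4957).
4957 ≡ 1 (mod 4), so quadratic reciprocity gives (2023 / 4957) = (4957 / 2023). Reduce: 4957 ≡ 911 (mod 2023). Now have (911 / 2023).
Both 911 ≡ 3 and 2023 ≡ 3 (mod 4), so reciprocity gives (911 / 2023) = -(2023 / 911). Reduce: 2023 ≡ 201 (mod 911). Now have -(201 / 911).
201 ≡ 1 (mod 4), so quadratic reciprocity gives (201 / 911) = (911 / 201). Reduce: 911 ≡ 107 (mod 201). Now have -(107 / 201).
201 ≡ 1 (mod 4), so quadratic reciprocity gives (107 / 201) = (201 / 107). Reduce: 201 ≡ 94 (mod 107). Now have -(94 / 107).
Factor out 2: 94 = 2·47. Since 107 ≡ 3 (mod 8), (2 / 107) = -1. Now have (47 / 107).
Both 47 ≡ 3 and 107 ≡ 3 (mod 4), so reciprocity gives (47 / 107) = -(107 / 47). Reduce: 107 ≡ 13 (mod 47). Now have -(13 / 47).
13 ≡ 1 (mod 4), so quadratic reciprocity gives (13 / 47) = (47 / 13). Reduce: 47 ≡ 8 (mod 13). Now have -(8 / 13).
Factor out 2: 8 = 2^3. Since 13 ≡ 5 (mod 8), (2 / 13) = -1, and (2 / 13)^3 = -1. Now have (1 / 13).
(1 / 13) = 1. Collecting the sign factors: 1.

1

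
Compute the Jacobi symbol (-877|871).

1

Reduce the numerator: -877 ≡ 865 (mod 871), so (-877|871) = (865|871).
865 ≡ 1 (mod 4), so quadratic reciprocity gives (865|871) = (871|865). Reduce: 871 ≡ 6 (mod 865). Now have (6|865).
Factor out 2: 6 = 2·3. Since 865 ≡ 1 (mod 8), (2|865) = +1. Now have (3|865).
865 ≡ 1 (mod 4), so quadratic reciprocity gives (3|865) = (865|3). Reduce: 865 ≡ 1 (mod 3). Now have (1|3).
(1|3) = 1. Collecting the sign factors: 1.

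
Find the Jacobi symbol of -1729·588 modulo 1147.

-1

By multiplicativity, (-1729·588/1147) = (-1729/1147)·(588/1147).
First factor (-1729/1147):
Reduce the numerator: -1729 ≡ 565 (mod 1147), so (-1729/1147) = (565/1147).
565 ≡ 1 (mod 4), so quadratic reciprocity gives (565/1147) = (1147/565). Reduce: 1147 ≡ 17 (mod 565). Now have (17/565).
17 ≡ 1 (mod 4), so quadratic reciprocity gives (17/565) = (565/17). Reduce: 565 ≡ 4 (mod 17). Now have (4/17).
Factor out 2: 4 = 2^2. Since 17 ≡ 1 (mod 8), (2/17) = +1, and (2/17)^2 = +1. Now have (1/17).
(1/17) = 1. Collecting the sign factors: 1.
Second factor (588/1147):
Factor out 2: 588 = 2^2·147. Since 1147 ≡ 3 (mod 8), (2/1147) = -1, and (2/1147)^2 = +1. Now have (147/1147).
Both 147 ≡ 3 and 1147 ≡ 3 (mod 4), so reciprocity gives (147/1147) = -(1147/147). Reduce: 1147 ≡ 118 (mod 147). Now have -(118/147).
Factor out 2: 118 = 2·59. Since 147 ≡ 3 (mod 8), (2/147) = -1. Now have (59/147).
Both 59 ≡ 3 and 147 ≡ 3 (mod 4), so reciprocity gives (59/147) = -(147/59). Reduce: 147 ≡ 29 (mod 59). Now have -(29/59).
29 ≡ 1 (mod 4), so quadratic reciprocity gives (29/59) = (59/29). Reduce: 59 ≡ 1 (mod 29). Now have -(1/29).
(1/29) = 1. Collecting the sign factors: -1.
Product: (1)·(-1) = -1.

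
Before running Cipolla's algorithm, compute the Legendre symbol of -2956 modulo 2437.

1

Reduce the numerator: -2956 ≡ 1918 (mod 2437), so (-2956 / 2437) = (1918 / 2437).
Factor out 2: 1918 = 2·959. Since 2437 ≡ 5 (mod 8), (2 / 2437) = -1. Now have -(959 / 2437).
2437 ≡ 1 (mod 4), so quadratic reciprocity gives (959 / 2437) = (2437 / 959). Reduce: 2437 ≡ 519 (mod 959). Now have -(519 / 959).
Both 519 ≡ 3 and 959 ≡ 3 (mod 4), so reciprocity gives (519 / 959) = -(959 / 519). Reduce: 959 ≡ 440 (mod 519). Now have (440 / 519).
Factor out 2: 440 = 2^3·55. Since 519 ≡ 7 (mod 8), (2 / 519) = +1, and (2 / 519)^3 = +1. Now have (55 / 519).
Both 55 ≡ 3 and 519 ≡ 3 (mod 4), so reciprocity gives (55 / 519) = -(519 / 55). Reduce: 519 ≡ 24 (mod 55). Now have -(24 / 55).
Factor out 2: 24 = 2^3·3. Since 55 ≡ 7 (mod 8), (2 / 55) = +1, and (2 / 55)^3 = +1. Now have -(3 / 55).
Both 3 ≡ 3 and 55 ≡ 3 (mod 4), so reciprocity gives (3 / 55) = -(55 / 3). Reduce: 55 ≡ 1 (mod 3). Now have (1 / 3).
(1 / 3) = 1. Collecting the sign factors: 1.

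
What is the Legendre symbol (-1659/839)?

1

Reduce the numerator: -1659 ≡ 19 (mod 839), so (-1659/839) = (19/839).
Both 19 ≡ 3 and 839 ≡ 3 (mod 4), so reciprocity gives (19/839) = -(839/19). Reduce: 839 ≡ 3 (mod 19). Now have -(3/19).
Both 3 ≡ 3 and 19 ≡ 3 (mod 4), so reciprocity gives (3/19) = -(19/3). Reduce: 19 ≡ 1 (mod 3). Now have (1/3).
(1/3) = 1. Collecting the sign factors: 1.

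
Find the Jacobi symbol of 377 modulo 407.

1

377 ≡ 1 (mod 4), so quadratic reciprocity gives (377 / 407) = (407 / 377). Reduce: 407 ≡ 30 (mod 377). Now have (30 / 377).
Factor out 2: 30 = 2·15. Since 377 ≡ 1 (mod 8), (2 / 377) = +1. Now have (15 / 377).
377 ≡ 1 (mod 4), so quadratic reciprocity gives (15 / 377) = (377 / 15). Reduce: 377 ≡ 2 (mod 15). Now have (2 / 15).
Factor out 2: 2 = 2. Since 15 ≡ 7 (mod 8), (2 / 15) = +1. Now have (1 / 15).
(1 / 15) = 1. Collecting the sign factors: 1.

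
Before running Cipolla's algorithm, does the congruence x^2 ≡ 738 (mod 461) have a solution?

no

Reduce the numerator: 738 ≡ 277 (mod 461), so (738/461) = (277/461).
277 ≡ 1 (mod 4), so quadratic reciprocity gives (277/461) = (461/277). Reduce: 461 ≡ 184 (mod 277). Now have (184/277).
Factor out 2: 184 = 2^3·23. Since 277 ≡ 5 (mod 8), (2/277) = -1, and (2/277)^3 = -1. Now have -(23/277).
277 ≡ 1 (mod 4), so quadratic reciprocity gives (23/277) = (277/23). Reduce: 277 ≡ 1 (mod 23). Now have -(1/23).
(1/23) = 1. Collecting the sign factors: -1.
(738/461) = -1, and 461 is prime, so 738 is not a quadratic residue mod 461.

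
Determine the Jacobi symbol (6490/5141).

(6490/5141)
  = (1349/5141)    [6490 ≡ 1349 mod 5141]
  = (5141/1349)    [QR: 1349 ≡ 1 mod 4, sign kept]
  = (1094/1349)    [5141 ≡ 1094 mod 1349]
  = -(547/1349)    [1349 ≡ 5 mod 8 ⇒ (2/1349) = -1]
  = -(1349/547)    [QR: 1349 ≡ 1 mod 4, sign kept]
  = -(255/547)    [1349 ≡ 255 mod 547]
  = (547/255)    [QR: both ≡ 3 mod 4, sign flips]
  = (37/255)    [547 ≡ 37 mod 255]
  = (255/37)    [QR: 37 ≡ 1 mod 4, sign kept]
  = (33/37)    [255 ≡ 33 mod 37]
  = (37/33)    [QR: 33 ≡ 1 mod 4, sign kept]
  = (4/33)    [37 ≡ 4 mod 33]
  = (1/33)    [33 ≡ 1 mod 8 ⇒ (2/33)^2 = +1]
  = 1    [(1/33) = 1]

1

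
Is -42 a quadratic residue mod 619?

no

Pull out -1: (-42/619) = (-1/619)·(42/619). Since 619 ≡ 3 (mod 4), (-1/619) = -1. Now have -(42/619).
Factor out 2: 42 = 2·21. Since 619 ≡ 3 (mod 8), (2/619) = -1. Now have (21/619).
21 ≡ 1 (mod 4), so quadratic reciprocity gives (21/619) = (619/21). Reduce: 619 ≡ 10 (mod 21). Now have (10/21).
Factor out 2: 10 = 2·5. Since 21 ≡ 5 (mod 8), (2/21) = -1. Now have -(5/21).
5 ≡ 1 (mod 4), so quadratic reciprocity gives (5/21) = (21/5). Reduce: 21 ≡ 1 (mod 5). Now have -(1/5).
(1/5) = 1. Collecting the sign factors: -1.
(-42/619) = -1, and 619 is prime, so -42 is not a quadratic residue mod 619.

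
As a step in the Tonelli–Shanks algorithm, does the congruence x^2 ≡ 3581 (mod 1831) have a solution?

(3581/1831)
  = (1750/1831)    [3581 ≡ 1750 mod 1831]
  = (875/1831)    [1831 ≡ 7 mod 8 ⇒ (2/1831) = +1]
  = -(1831/875)    [QR: both ≡ 3 mod 4, sign flips]
  = -(81/875)    [1831 ≡ 81 mod 875]
  = -(875/81)    [QR: 81 ≡ 1 mod 4, sign kept]
  = -(65/81)    [875 ≡ 65 mod 81]
  = -(81/65)    [QR: 65 ≡ 1 mod 4, sign kept]
  = -(16/65)    [81 ≡ 16 mod 65]
  = -(1/65)    [65 ≡ 1 mod 8 ⇒ (2/65)^4 = +1]
  = -1    [(1/65) = 1]
(3581/1831) = -1, and 1831 is prime, so 3581 is not a quadratic residue mod 1831.

no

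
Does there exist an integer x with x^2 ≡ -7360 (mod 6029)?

yes

(-7360/6029)
  = (7360/6029)    [6029 ≡ 1 mod 4 ⇒ (-1/6029) = +1]
  = (1331/6029)    [7360 ≡ 1331 mod 6029]
  = (6029/1331)    [QR: 6029 ≡ 1 mod 4, sign kept]
  = (705/1331)    [6029 ≡ 705 mod 1331]
  = (1331/705)    [QR: 705 ≡ 1 mod 4, sign kept]
  = (626/705)    [1331 ≡ 626 mod 705]
  = (313/705)    [705 ≡ 1 mod 8 ⇒ (2/705) = +1]
  = (705/313)    [QR: 313 ≡ 1 mod 4, sign kept]
  = (79/313)    [705 ≡ 79 mod 313]
  = (313/79)    [QR: 313 ≡ 1 mod 4, sign kept]
  = (76/79)    [313 ≡ 76 mod 79]
  = (19/79)    [79 ≡ 7 mod 8 ⇒ (2/79)^2 = +1]
  = -(79/19)    [QR: both ≡ 3 mod 4, sign flips]
  = -(3/19)    [79 ≡ 3 mod 19]
  = (19/3)    [QR: both ≡ 3 mod 4, sign flips]
  = (1/3)    [19 ≡ 1 mod 3]
  = 1    [(1/3) = 1]
(-7360/6029) = 1, and 6029 is prime, so -7360 is a quadratic residue mod 6029.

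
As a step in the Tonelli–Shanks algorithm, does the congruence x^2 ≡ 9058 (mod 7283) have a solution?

yes

(9058/7283)
  = (1775/7283)    [9058 ≡ 1775 mod 7283]
  = -(7283/1775)    [QR: both ≡ 3 mod 4, sign flips]
  = -(183/1775)    [7283 ≡ 183 mod 1775]
  = (1775/183)    [QR: both ≡ 3 mod 4, sign flips]
  = (128/183)    [1775 ≡ 128 mod 183]
  = (1/183)    [183 ≡ 7 mod 8 ⇒ (2/183)^7 = +1]
  = 1    [(1/183) = 1]
The Legendre symbol is 1, so x^2 ≡ 9058 (mod 7283) has solution.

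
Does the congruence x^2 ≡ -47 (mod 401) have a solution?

yes

Pull out -1: (-47/401) = (-1/401)·(47/401). Since 401 ≡ 1 (mod 4), (-1/401) = +1. Now have (47/401).
401 ≡ 1 (mod 4), so quadratic reciprocity gives (47/401) = (401/47). Reduce: 401 ≡ 25 (mod 47). Now have (25/47).
25 ≡ 1 (mod 4), so quadratic reciprocity gives (25/47) = (47/25). Reduce: 47 ≡ 22 (mod 25). Now have (22/25).
Factor out 2: 22 = 2·11. Since 25 ≡ 1 (mod 8), (2/25) = +1. Now have (11/25).
25 ≡ 1 (mod 4), so quadratic reciprocity gives (11/25) = (25/11). Reduce: 25 ≡ 3 (mod 11). Now have (3/11).
Both 3 ≡ 3 and 11 ≡ 3 (mod 4), so reciprocity gives (3/11) = -(11/3). Reduce: 11 ≡ 2 (mod 3). Now have -(2/3).
Factor out 2: 2 = 2. Since 3 ≡ 3 (mod 8), (2/3) = -1. Now have (1/3).
(1/3) = 1. Collecting the sign factors: 1.
(-47/401) = 1, and 401 is prime, so -47 is a quadratic residue mod 401.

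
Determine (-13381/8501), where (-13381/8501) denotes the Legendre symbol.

1

Pull out -1: (-13381/8501) = (-1/8501)·(13381/8501). Since 8501 ≡ 1 (mod 4), (-1/8501) = +1. Now have (13381/8501).
Reduce the numerator: 13381 ≡ 4880 (mod 8501), so (13381/8501) = (4880/8501).
Factor out 2: 4880 = 2^4·305. Since 8501 ≡ 5 (mod 8), (2/8501) = -1, and (2/8501)^4 = +1. Now have (305/8501).
305 ≡ 1 (mod 4), so quadratic reciprocity gives (305/8501) = (8501/305). Reduce: 8501 ≡ 266 (mod 305). Now have (266/305).
Factor out 2: 266 = 2·133. Since 305 ≡ 1 (mod 8), (2/305) = +1. Now have (133/305).
133 ≡ 1 (mod 4), so quadratic reciprocity gives (133/305) = (305/133). Reduce: 305 ≡ 39 (mod 133). Now have (39/133).
133 ≡ 1 (mod 4), so quadratic reciprocity gives (39/133) = (133/39). Reduce: 133 ≡ 16 (mod 39). Now have (16/39).
Factor out 2: 16 = 2^4. Since 39 ≡ 7 (mod 8), (2/39) = +1, and (2/39)^4 = +1. Now have (1/39).
(1/39) = 1. Collecting the sign factors: 1.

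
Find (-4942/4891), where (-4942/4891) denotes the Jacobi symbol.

-1

Reduce the numerator: -4942 ≡ 4840 (mod 4891), so (-4942/4891) = (4840/4891).
Factor out 2: 4840 = 2^3·605. Since 4891 ≡ 3 (mod 8), (2/4891) = -1, and (2/4891)^3 = -1. Now have -(605/4891).
605 ≡ 1 (mod 4), so quadratic reciprocity gives (605/4891) = (4891/605). Reduce: 4891 ≡ 51 (mod 605). Now have -(51/605).
605 ≡ 1 (mod 4), so quadratic reciprocity gives (51/605) = (605/51). Reduce: 605 ≡ 44 (mod 51). Now have -(44/51).
Factor out 2: 44 = 2^2·11. Since 51 ≡ 3 (mod 8), (2/51) = -1, and (2/51)^2 = +1. Now have -(11/51).
Both 11 ≡ 3 and 51 ≡ 3 (mod 4), so reciprocity gives (11/51) = -(51/11). Reduce: 51 ≡ 7 (mod 11). Now have (7/11).
Both 7 ≡ 3 and 11 ≡ 3 (mod 4), so reciprocity gives (7/11) = -(11/7). Reduce: 11 ≡ 4 (mod 7). Now have -(4/7).
Factor out 2: 4 = 2^2. Since 7 ≡ 7 (mod 8), (2/7) = +1, and (2/7)^2 = +1. Now have -(1/7).
(1/7) = 1. Collecting the sign factors: -1.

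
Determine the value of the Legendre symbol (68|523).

1

Factor out 2: 68 = 2^2·17. Since 523 ≡ 3 (mod 8), (2|523) = -1, and (2|523)^2 = +1. Now have (17|523).
17 ≡ 1 (mod 4), so quadratic reciprocity gives (17|523) = (523|17). Reduce: 523 ≡ 13 (mod 17). Now have (13|17).
13 ≡ 1 (mod 4), so quadratic reciprocity gives (13|17) = (17|13). Reduce: 17 ≡ 4 (mod 13). Now have (4|13).
Factor out 2: 4 = 2^2. Since 13 ≡ 5 (mod 8), (2|13) = -1, and (2|13)^2 = +1. Now have (1|13).
(1|13) = 1. Collecting the sign factors: 1.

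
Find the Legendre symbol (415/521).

521 ≡ 1 (mod 4), so quadratic reciprocity gives (415/521) = (521/415). Reduce: 521 ≡ 106 (mod 415). Now have (106/415).
Factor out 2: 106 = 2·53. Since 415 ≡ 7 (mod 8), (2/415) = +1. Now have (53/415).
53 ≡ 1 (mod 4), so quadratic reciprocity gives (53/415) = (415/53). Reduce: 415 ≡ 44 (mod 53). Now have (44/53).
Factor out 2: 44 = 2^2·11. Since 53 ≡ 5 (mod 8), (2/53) = -1, and (2/53)^2 = +1. Now have (11/53).
53 ≡ 1 (mod 4), so quadratic reciprocity gives (11/53) = (53/11). Reduce: 53 ≡ 9 (mod 11). Now have (9/11).
9 ≡ 1 (mod 4), so quadratic reciprocity gives (9/11) = (11/9). Reduce: 11 ≡ 2 (mod 9). Now have (2/9).
Factor out 2: 2 = 2. Since 9 ≡ 1 (mod 8), (2/9) = +1. Now have (1/9).
(1/9) = 1. Collecting the sign factors: 1.

1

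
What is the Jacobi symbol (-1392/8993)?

1

Pull out -1: (-1392/8993) = (-1/8993)·(1392/8993). Since 8993 ≡ 1 (mod 4), (-1/8993) = +1. Now have (1392/8993).
Factor out 2: 1392 = 2^4·87. Since 8993 ≡ 1 (mod 8), (2/8993) = +1, and (2/8993)^4 = +1. Now have (87/8993).
8993 ≡ 1 (mod 4), so quadratic reciprocity gives (87/8993) = (8993/87). Reduce: 8993 ≡ 32 (mod 87). Now have (32/87).
Factor out 2: 32 = 2^5. Since 87 ≡ 7 (mod 8), (2/87) = +1, and (2/87)^5 = +1. Now have (1/87).
(1/87) = 1. Collecting the sign factors: 1.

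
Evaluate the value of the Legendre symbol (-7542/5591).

1

Pull out -1: (-7542/5591) = (-1/5591)·(7542/5591). Since 5591 ≡ 3 (mod 4), (-1/5591) = -1. Now have -(7542/5591).
Reduce the numerator: 7542 ≡ 1951 (mod 5591), so (7542/5591) = (1951/5591).
Both 1951 ≡ 3 and 5591 ≡ 3 (mod 4), so reciprocity gives (1951/5591) = -(5591/1951). Reduce: 5591 ≡ 1689 (mod 1951). Now have (1689/1951).
1689 ≡ 1 (mod 4), so quadratic reciprocity gives (1689/1951) = (1951/1689). Reduce: 1951 ≡ 262 (mod 1689). Now have (262/1689).
Factor out 2: 262 = 2·131. Since 1689 ≡ 1 (mod 8), (2/1689) = +1. Now have (131/1689).
1689 ≡ 1 (mod 4), so quadratic reciprocity gives (131/1689) = (1689/131). Reduce: 1689 ≡ 117 (mod 131). Now have (117/131).
117 ≡ 1 (mod 4), so quadratic reciprocity gives (117/131) = (131/117). Reduce: 131 ≡ 14 (mod 117). Now have (14/117).
Factor out 2: 14 = 2·7. Since 117 ≡ 5 (mod 8), (2/117) = -1. Now have -(7/117).
117 ≡ 1 (mod 4), so quadratic reciprocity gives (7/117) = (117/7). Reduce: 117 ≡ 5 (mod 7). Now have -(5/7).
5 ≡ 1 (mod 4), so quadratic reciprocity gives (5/7) = (7/5). Reduce: 7 ≡ 2 (mod 5). Now have -(2/5).
Factor out 2: 2 = 2. Since 5 ≡ 5 (mod 8), (2/5) = -1. Now have (1/5).
(1/5) = 1. Collecting the sign factors: 1.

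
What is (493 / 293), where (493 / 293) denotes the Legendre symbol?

(493 / 293)
  = (200 / 293)    [493 ≡ 200 mod 293]
  = -(25 / 293)    [293 ≡ 5 mod 8 ⇒ (2 / 293)^3 = -1]
  = -(293 / 25)    [QR: 25 ≡ 1 mod 4, sign kept]
  = -(18 / 25)    [293 ≡ 18 mod 25]
  = -(9 / 25)    [25 ≡ 1 mod 8 ⇒ (2 / 25) = +1]
  = -(25 / 9)    [QR: 9 ≡ 1 mod 4, sign kept]
  = -(7 / 9)    [25 ≡ 7 mod 9]
  = -(9 / 7)    [QR: 9 ≡ 1 mod 4, sign kept]
  = -(2 / 7)    [9 ≡ 2 mod 7]
  = -(1 / 7)    [7 ≡ 7 mod 8 ⇒ (2 / 7) = +1]
  = -1    [(1 / 7) = 1]

-1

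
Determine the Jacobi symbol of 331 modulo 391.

(331|391)
  = -(391|331)    [QR: both ≡ 3 mod 4, sign flips]
  = -(60|331)    [391 ≡ 60 mod 331]
  = -(15|331)    [331 ≡ 3 mod 8 ⇒ (2|331)^2 = +1]
  = (331|15)    [QR: both ≡ 3 mod 4, sign flips]
  = (1|15)    [331 ≡ 1 mod 15]
  = 1    [(1|15) = 1]

1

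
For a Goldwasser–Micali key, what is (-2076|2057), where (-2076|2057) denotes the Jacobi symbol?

Reduce the numerator: -2076 ≡ 2038 (mod 2057), so (-2076|2057) = (2038|2057).
Factor out 2: 2038 = 2·1019. Since 2057 ≡ 1 (mod 8), (2|2057) = +1. Now have (1019|2057).
2057 ≡ 1 (mod 4), so quadratic reciprocity gives (1019|2057) = (2057|1019). Reduce: 2057 ≡ 19 (mod 1019). Now have (19|1019).
Both 19 ≡ 3 and 1019 ≡ 3 (mod 4), so reciprocity gives (19|1019) = -(1019|19). Reduce: 1019 ≡ 12 (mod 19). Now have -(12|19).
Factor out 2: 12 = 2^2·3. Since 19 ≡ 3 (mod 8), (2|19) = -1, and (2|19)^2 = +1. Now have -(3|19).
Both 3 ≡ 3 and 19 ≡ 3 (mod 4), so reciprocity gives (3|19) = -(19|3). Reduce: 19 ≡ 1 (mod 3). Now have (1|3).
(1|3) = 1. Collecting the sign factors: 1.

1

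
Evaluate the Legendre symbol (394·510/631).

By multiplicativity, (394·510/631) = (394/631)·(510/631).
First factor (394/631):
Factor out 2: 394 = 2·197. Since 631 ≡ 7 (mod 8), (2/631) = +1. Now have (197/631).
197 ≡ 1 (mod 4), so quadratic reciprocity gives (197/631) = (631/197). Reduce: 631 ≡ 40 (mod 197). Now have (40/197).
Factor out 2: 40 = 2^3·5. Since 197 ≡ 5 (mod 8), (2/197) = -1, and (2/197)^3 = -1. Now have -(5/197).
5 ≡ 1 (mod 4), so quadratic reciprocity gives (5/197) = (197/5). Reduce: 197 ≡ 2 (mod 5). Now have -(2/5).
Factor out 2: 2 = 2. Since 5 ≡ 5 (mod 8), (2/5) = -1. Now have (1/5).
(1/5) = 1. Collecting the sign factors: 1.
Second factor (510/631):
Factor out 2: 510 = 2·255. Since 631 ≡ 7 (mod 8), (2/631) = +1. Now have (255/631).
Both 255 ≡ 3 and 631 ≡ 3 (mod 4), so reciprocity gives (255/631) = -(631/255). Reduce: 631 ≡ 121 (mod 255). Now have -(121/255).
121 ≡ 1 (mod 4), so quadratic reciprocity gives (121/255) = (255/121). Reduce: 255 ≡ 13 (mod 121). Now have -(13/121).
13 ≡ 1 (mod 4), so quadratic reciprocity gives (13/121) = (121/13). Reduce: 121 ≡ 4 (mod 13). Now have -(4/13).
Factor out 2: 4 = 2^2. Since 13 ≡ 5 (mod 8), (2/13) = -1, and (2/13)^2 = +1. Now have -(1/13).
(1/13) = 1. Collecting the sign factors: -1.
Product: (1)·(-1) = -1.

-1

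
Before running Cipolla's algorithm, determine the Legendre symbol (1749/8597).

1749 ≡ 1 (mod 4), so quadratic reciprocity gives (1749/8597) = (8597/1749). Reduce: 8597 ≡ 1601 (mod 1749). Now have (1601/1749).
1601 ≡ 1 (mod 4), so quadratic reciprocity gives (1601/1749) = (1749/1601). Reduce: 1749 ≡ 148 (mod 1601). Now have (148/1601).
Factor out 2: 148 = 2^2·37. Since 1601 ≡ 1 (mod 8), (2/1601) = +1, and (2/1601)^2 = +1. Now have (37/1601).
37 ≡ 1 (mod 4), so quadratic reciprocity gives (37/1601) = (1601/37). Reduce: 1601 ≡ 10 (mod 37). Now have (10/37).
Factor out 2: 10 = 2·5. Since 37 ≡ 5 (mod 8), (2/37) = -1. Now have -(5/37).
5 ≡ 1 (mod 4), so quadratic reciprocity gives (5/37) = (37/5). Reduce: 37 ≡ 2 (mod 5). Now have -(2/5).
Factor out 2: 2 = 2. Since 5 ≡ 5 (mod 8), (2/5) = -1. Now have (1/5).
(1/5) = 1. Collecting the sign factors: 1.

1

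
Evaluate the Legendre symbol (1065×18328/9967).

1

By multiplicativity, (1065·18328/9967) = (1065/9967)·(18328/9967).
First factor (1065/9967):
1065 ≡ 1 (mod 4), so quadratic reciprocity gives (1065/9967) = (9967/1065). Reduce: 9967 ≡ 382 (mod 1065). Now have (382/1065).
Factor out 2: 382 = 2·191. Since 1065 ≡ 1 (mod 8), (2/1065) = +1. Now have (191/1065).
1065 ≡ 1 (mod 4), so quadratic reciprocity gives (191/1065) = (1065/191). Reduce: 1065 ≡ 110 (mod 191). Now have (110/191).
Factor out 2: 110 = 2·55. Since 191 ≡ 7 (mod 8), (2/191) = +1. Now have (55/191).
Both 55 ≡ 3 and 191 ≡ 3 (mod 4), so reciprocity gives (55/191) = -(191/55). Reduce: 191 ≡ 26 (mod 55). Now have -(26/55).
Factor out 2: 26 = 2·13. Since 55 ≡ 7 (mod 8), (2/55) = +1. Now have -(13/55).
13 ≡ 1 (mod 4), so quadratic reciprocity gives (13/55) = (55/13). Reduce: 55 ≡ 3 (mod 13). Now have -(3/13).
13 ≡ 1 (mod 4), so quadratic reciprocity gives (3/13) = (13/3). Reduce: 13 ≡ 1 (mod 3). Now have -(1/3).
(1/3) = 1. Collecting the sign factors: -1.
Second factor (18328/9967):
Reduce the numerator: 18328 ≡ 8361 (mod 9967), so (18328/9967) = (8361/9967).
8361 ≡ 1 (mod 4), so quadratic reciprocity gives (8361/9967) = (9967/8361). Reduce: 9967 ≡ 1606 (mod 8361). Now have (1606/8361).
Factor out 2: 1606 = 2·803. Since 8361 ≡ 1 (mod 8), (2/8361) = +1. Now have (803/8361).
8361 ≡ 1 (mod 4), so quadratic reciprocity gives (803/8361) = (8361/803). Reduce: 8361 ≡ 331 (mod 803). Now have (331/803).
Both 331 ≡ 3 and 803 ≡ 3 (mod 4), so reciprocity gives (331/803) = -(803/331). Reduce: 803 ≡ 141 (mod 331). Now have -(141/331).
141 ≡ 1 (mod 4), so quadratic reciprocity gives (141/331) = (331/141). Reduce: 331 ≡ 49 (mod 141). Now have -(49/141).
49 ≡ 1 (mod 4), so quadratic reciprocity gives (49/141) = (141/49). Reduce: 141 ≡ 43 (mod 49). Now have -(43/49).
49 ≡ 1 (mod 4), so quadratic reciprocity gives (43/49) = (49/43). Reduce: 49 ≡ 6 (mod 43). Now have -(6/43).
Factor out 2: 6 = 2·3. Since 43 ≡ 3 (mod 8), (2/43) = -1. Now have (3/43).
Both 3 ≡ 3 and 43 ≡ 3 (mod 4), so reciprocity gives (3/43) = -(43/3). Reduce: 43 ≡ 1 (mod 3). Now have -(1/3).
(1/3) = 1. Collecting the sign factors: -1.
Product: (-1)·(-1) = 1.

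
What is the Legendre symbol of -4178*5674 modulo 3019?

By multiplicativity, (-4178·5674 / 3019) = (-4178 / 3019)·(5674 / 3019).
First factor (-4178 / 3019):
(-4178 / 3019)
  = (1860 / 3019)    [-4178 ≡ 1860 mod 3019]
  = (465 / 3019)    [3019 ≡ 3 mod 8 ⇒ (2 / 3019)^2 = +1]
  = (3019 / 465)    [QR: 465 ≡ 1 mod 4, sign kept]
  = (229 / 465)    [3019 ≡ 229 mod 465]
  = (465 / 229)    [QR: 229 ≡ 1 mod 4, sign kept]
  = (7 / 229)    [465 ≡ 7 mod 229]
  = (229 / 7)    [QR: 229 ≡ 1 mod 4, sign kept]
  = (5 / 7)    [229 ≡ 5 mod 7]
  = (7 / 5)    [QR: 5 ≡ 1 mod 4, sign kept]
  = (2 / 5)    [7 ≡ 2 mod 5]
  = -(1 / 5)    [5 ≡ 5 mod 8 ⇒ (2 / 5) = -1]
  = -1    [(1 / 5) = 1]
Second factor (5674 / 3019):
(5674 / 3019)
  = (2655 / 3019)    [5674 ≡ 2655 mod 3019]
  = -(3019 / 2655)    [QR: both ≡ 3 mod 4, sign flips]
  = -(364 / 2655)    [3019 ≡ 364 mod 2655]
  = -(91 / 2655)    [2655 ≡ 7 mod 8 ⇒ (2 / 2655)^2 = +1]
  = (2655 / 91)    [QR: both ≡ 3 mod 4, sign flips]
  = (16 / 91)    [2655 ≡ 16 mod 91]
  = (1 / 91)    [91 ≡ 3 mod 8 ⇒ (2 / 91)^4 = +1]
  = 1    [(1 / 91) = 1]
Product: (-1)·(1) = -1.

-1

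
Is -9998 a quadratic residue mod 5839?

yes

Reduce the numerator: -9998 ≡ 1680 (mod 5839), so (-9998/5839) = (1680/5839).
Factor out 2: 1680 = 2^4·105. Since 5839 ≡ 7 (mod 8), (2/5839) = +1, and (2/5839)^4 = +1. Now have (105/5839).
105 ≡ 1 (mod 4), so quadratic reciprocity gives (105/5839) = (5839/105). Reduce: 5839 ≡ 64 (mod 105). Now have (64/105).
Factor out 2: 64 = 2^6. Since 105 ≡ 1 (mod 8), (2/105) = +1, and (2/105)^6 = +1. Now have (1/105).
(1/105) = 1. Collecting the sign factors: 1.
(-9998/5839) = 1, and 5839 is prime, so -9998 is a quadratic residue mod 5839.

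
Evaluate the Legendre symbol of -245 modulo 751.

-1

(-245/751)
  = (506/751)    [-245 ≡ 506 mod 751]
  = (253/751)    [751 ≡ 7 mod 8 ⇒ (2/751) = +1]
  = (751/253)    [QR: 253 ≡ 1 mod 4, sign kept]
  = (245/253)    [751 ≡ 245 mod 253]
  = (253/245)    [QR: 245 ≡ 1 mod 4, sign kept]
  = (8/245)    [253 ≡ 8 mod 245]
  = -(1/245)    [245 ≡ 5 mod 8 ⇒ (2/245)^3 = -1]
  = -1    [(1/245) = 1]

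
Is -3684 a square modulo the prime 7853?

(-3684|7853)
  = (4169|7853)    [-3684 ≡ 4169 mod 7853]
  = (7853|4169)    [QR: 4169 ≡ 1 mod 4, sign kept]
  = (3684|4169)    [7853 ≡ 3684 mod 4169]
  = (921|4169)    [4169 ≡ 1 mod 8 ⇒ (2|4169)^2 = +1]
  = (4169|921)    [QR: 921 ≡ 1 mod 4, sign kept]
  = (485|921)    [4169 ≡ 485 mod 921]
  = (921|485)    [QR: 485 ≡ 1 mod 4, sign kept]
  = (436|485)    [921 ≡ 436 mod 485]
  = (109|485)    [485 ≡ 5 mod 8 ⇒ (2|485)^2 = +1]
  = (485|109)    [QR: 109 ≡ 1 mod 4, sign kept]
  = (49|109)    [485 ≡ 49 mod 109]
  = (109|49)    [QR: 49 ≡ 1 mod 4, sign kept]
  = (11|49)    [109 ≡ 11 mod 49]
  = (49|11)    [QR: 49 ≡ 1 mod 4, sign kept]
  = (5|11)    [49 ≡ 5 mod 11]
  = (11|5)    [QR: 5 ≡ 1 mod 4, sign kept]
  = (1|5)    [11 ≡ 1 mod 5]
  = 1    [(1|5) = 1]
The Legendre symbol is 1, so x^2 ≡ -3684 (mod 7853) has solution.

yes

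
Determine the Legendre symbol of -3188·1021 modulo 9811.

By multiplicativity, (-3188·1021|9811) = (-3188|9811)·(1021|9811).
First factor (-3188|9811):
(-3188|9811)
  = (6623|9811)    [-3188 ≡ 6623 mod 9811]
  = -(9811|6623)    [QR: both ≡ 3 mod 4, sign flips]
  = -(3188|6623)    [9811 ≡ 3188 mod 6623]
  = -(797|6623)    [6623 ≡ 7 mod 8 ⇒ (2|6623)^2 = +1]
  = -(6623|797)    [QR: 797 ≡ 1 mod 4, sign kept]
  = -(247|797)    [6623 ≡ 247 mod 797]
  = -(797|247)    [QR: 797 ≡ 1 mod 4, sign kept]
  = -(56|247)    [797 ≡ 56 mod 247]
  = -(7|247)    [247 ≡ 7 mod 8 ⇒ (2|247)^3 = +1]
  = (247|7)    [QR: both ≡ 3 mod 4, sign flips]
  = (2|7)    [247 ≡ 2 mod 7]
  = (1|7)    [7 ≡ 7 mod 8 ⇒ (2|7) = +1]
  = 1    [(1|7) = 1]
Second factor (1021|9811):
(1021|9811)
  = (9811|1021)    [QR: 1021 ≡ 1 mod 4, sign kept]
  = (622|1021)    [9811 ≡ 622 mod 1021]
  = -(311|1021)    [1021 ≡ 5 mod 8 ⇒ (2|1021) = -1]
  = -(1021|311)    [QR: 1021 ≡ 1 mod 4, sign kept]
  = -(88|311)    [1021 ≡ 88 mod 311]
  = -(11|311)    [311 ≡ 7 mod 8 ⇒ (2|311)^3 = +1]
  = (311|11)    [QR: both ≡ 3 mod 4, sign flips]
  = (3|11)    [311 ≡ 3 mod 11]
  = -(11|3)    [QR: both ≡ 3 mod 4, sign flips]
  = -(2|3)    [11 ≡ 2 mod 3]
  = (1|3)    [3 ≡ 3 mod 8 ⇒ (2|3) = -1]
  = 1    [(1|3) = 1]
Product: (1)·(1) = 1.

1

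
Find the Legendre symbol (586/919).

(586/919)
  = (293/919)    [919 ≡ 7 mod 8 ⇒ (2/919) = +1]
  = (919/293)    [QR: 293 ≡ 1 mod 4, sign kept]
  = (40/293)    [919 ≡ 40 mod 293]
  = -(5/293)    [293 ≡ 5 mod 8 ⇒ (2/293)^3 = -1]
  = -(293/5)    [QR: 5 ≡ 1 mod 4, sign kept]
  = -(3/5)    [293 ≡ 3 mod 5]
  = -(5/3)    [QR: 5 ≡ 1 mod 4, sign kept]
  = -(2/3)    [5 ≡ 2 mod 3]
  = (1/3)    [3 ≡ 3 mod 8 ⇒ (2/3) = -1]
  = 1    [(1/3) = 1]

1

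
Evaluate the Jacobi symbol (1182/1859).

Factor out 2: 1182 = 2·591. Since 1859 ≡ 3 (mod 8), (2/1859) = -1. Now have -(591/1859).
Both 591 ≡ 3 and 1859 ≡ 3 (mod 4), so reciprocity gives (591/1859) = -(1859/591). Reduce: 1859 ≡ 86 (mod 591). Now have (86/591).
Factor out 2: 86 = 2·43. Since 591 ≡ 7 (mod 8), (2/591) = +1. Now have (43/591).
Both 43 ≡ 3 and 591 ≡ 3 (mod 4), so reciprocity gives (43/591) = -(591/43). Reduce: 591 ≡ 32 (mod 43). Now have -(32/43).
Factor out 2: 32 = 2^5. Since 43 ≡ 3 (mod 8), (2/43) = -1, and (2/43)^5 = -1. Now have (1/43).
(1/43) = 1. Collecting the sign factors: 1.

1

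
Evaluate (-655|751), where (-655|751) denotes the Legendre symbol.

Reduce the numerator: -655 ≡ 96 (mod 751), so (-655|751) = (96|751).
Factor out 2: 96 = 2^5·3. Since 751 ≡ 7 (mod 8), (2|751) = +1, and (2|751)^5 = +1. Now have (3|751).
Both 3 ≡ 3 and 751 ≡ 3 (mod 4), so reciprocity gives (3|751) = -(751|3). Reduce: 751 ≡ 1 (mod 3). Now have -(1|3).
(1|3) = 1. Collecting the sign factors: -1.

-1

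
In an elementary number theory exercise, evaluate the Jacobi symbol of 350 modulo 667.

(350/667)
  = -(175/667)    [667 ≡ 3 mod 8 ⇒ (2/667) = -1]
  = (667/175)    [QR: both ≡ 3 mod 4, sign flips]
  = (142/175)    [667 ≡ 142 mod 175]
  = (71/175)    [175 ≡ 7 mod 8 ⇒ (2/175) = +1]
  = -(175/71)    [QR: both ≡ 3 mod 4, sign flips]
  = -(33/71)    [175 ≡ 33 mod 71]
  = -(71/33)    [QR: 33 ≡ 1 mod 4, sign kept]
  = -(5/33)    [71 ≡ 5 mod 33]
  = -(33/5)    [QR: 5 ≡ 1 mod 4, sign kept]
  = -(3/5)    [33 ≡ 3 mod 5]
  = -(5/3)    [QR: 5 ≡ 1 mod 4, sign kept]
  = -(2/3)    [5 ≡ 2 mod 3]
  = (1/3)    [3 ≡ 3 mod 8 ⇒ (2/3) = -1]
  = 1    [(1/3) = 1]

1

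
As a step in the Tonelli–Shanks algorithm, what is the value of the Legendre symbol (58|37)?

Reduce the numerator: 58 ≡ 21 (mod 37), so (58|37) = (21|37).
21 ≡ 1 (mod 4), so quadratic reciprocity gives (21|37) = (37|21). Reduce: 37 ≡ 16 (mod 21). Now have (16|21).
Factor out 2: 16 = 2^4. Since 21 ≡ 5 (mod 8), (2|21) = -1, and (2|21)^4 = +1. Now have (1|21).
(1|21) = 1. Collecting the sign factors: 1.

1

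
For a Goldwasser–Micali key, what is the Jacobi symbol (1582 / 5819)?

1

Factor out 2: 1582 = 2·791. Since 5819 ≡ 3 (mod 8), (2 / 5819) = -1. Now have -(791 / 5819).
Both 791 ≡ 3 and 5819 ≡ 3 (mod 4), so reciprocity gives (791 / 5819) = -(5819 / 791). Reduce: 5819 ≡ 282 (mod 791). Now have (282 / 791).
Factor out 2: 282 = 2·141. Since 791 ≡ 7 (mod 8), (2 / 791) = +1. Now have (141 / 791).
141 ≡ 1 (mod 4), so quadratic reciprocity gives (141 / 791) = (791 / 141). Reduce: 791 ≡ 86 (mod 141). Now have (86 / 141).
Factor out 2: 86 = 2·43. Since 141 ≡ 5 (mod 8), (2 / 141) = -1. Now have -(43 / 141).
141 ≡ 1 (mod 4), so quadratic reciprocity gives (43 / 141) = (141 / 43). Reduce: 141 ≡ 12 (mod 43). Now have -(12 / 43).
Factor out 2: 12 = 2^2·3. Since 43 ≡ 3 (mod 8), (2 / 43) = -1, and (2 / 43)^2 = +1. Now have -(3 / 43).
Both 3 ≡ 3 and 43 ≡ 3 (mod 4), so reciprocity gives (3 / 43) = -(43 / 3). Reduce: 43 ≡ 1 (mod 3). Now have (1 / 3).
(1 / 3) = 1. Collecting the sign factors: 1.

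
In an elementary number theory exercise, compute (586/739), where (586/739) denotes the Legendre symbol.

Factor out 2: 586 = 2·293. Since 739 ≡ 3 (mod 8), (2/739) = -1. Now have -(293/739).
293 ≡ 1 (mod 4), so quadratic reciprocity gives (293/739) = (739/293). Reduce: 739 ≡ 153 (mod 293). Now have -(153/293).
153 ≡ 1 (mod 4), so quadratic reciprocity gives (153/293) = (293/153). Reduce: 293 ≡ 140 (mod 153). Now have -(140/153).
Factor out 2: 140 = 2^2·35. Since 153 ≡ 1 (mod 8), (2/153) = +1, and (2/153)^2 = +1. Now have -(35/153).
153 ≡ 1 (mod 4), so quadratic reciprocity gives (35/153) = (153/35). Reduce: 153 ≡ 13 (mod 35). Now have -(13/35).
13 ≡ 1 (mod 4), so quadratic reciprocity gives (13/35) = (35/13). Reduce: 35 ≡ 9 (mod 13). Now have -(9/13).
9 ≡ 1 (mod 4), so quadratic reciprocity gives (9/13) = (13/9). Reduce: 13 ≡ 4 (mod 9). Now have -(4/9).
Factor out 2: 4 = 2^2. Since 9 ≡ 1 (mod 8), (2/9) = +1, and (2/9)^2 = +1. Now have -(1/9).
(1/9) = 1. Collecting the sign factors: -1.

-1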